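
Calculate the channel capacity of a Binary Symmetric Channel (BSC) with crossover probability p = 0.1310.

For BSC with error probability p:
C = 1 - H(p) where H(p) is binary entropy
H(0.1310) = -0.1310 × log₂(0.1310) - 0.8690 × log₂(0.8690)
H(p) = 0.5602
C = 1 - 0.5602 = 0.4398 bits/use


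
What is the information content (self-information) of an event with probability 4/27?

Information content I(x) = -log₂(p(x))
I = -log₂(4/27) = -log₂(0.1481)
I = 2.7549 bits


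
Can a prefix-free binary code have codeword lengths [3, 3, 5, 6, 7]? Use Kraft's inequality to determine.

Kraft inequality: Σ 2^(-l_i) ≤ 1 for prefix-free code
Calculating: 2^(-3) + 2^(-3) + 2^(-5) + 2^(-6) + 2^(-7)
= 0.125 + 0.125 + 0.03125 + 0.015625 + 0.0078125
= 0.3047
Since 0.3047 ≤ 1, prefix-free code exists


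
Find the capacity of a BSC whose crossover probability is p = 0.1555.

For BSC with error probability p:
C = 1 - H(p) where H(p) is binary entropy
H(0.1555) = -0.1555 × log₂(0.1555) - 0.8445 × log₂(0.8445)
H(p) = 0.6234
C = 1 - 0.6234 = 0.3766 bits/use


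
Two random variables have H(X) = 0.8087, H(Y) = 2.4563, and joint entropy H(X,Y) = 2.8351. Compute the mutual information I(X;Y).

I(X;Y) = H(X) + H(Y) - H(X,Y)
I(X;Y) = 0.8087 + 2.4563 - 2.8351 = 0.4299 bits


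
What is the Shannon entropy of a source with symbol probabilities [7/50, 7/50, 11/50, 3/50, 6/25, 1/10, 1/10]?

H(X) = -Σ p(x) log₂ p(x)
  -7/50 × log₂(7/50) = 0.3971
  -7/50 × log₂(7/50) = 0.3971
  -11/50 × log₂(11/50) = 0.4806
  -3/50 × log₂(3/50) = 0.2435
  -6/25 × log₂(6/25) = 0.4941
  -1/10 × log₂(1/10) = 0.3322
  -1/10 × log₂(1/10) = 0.3322
H(X) = 2.6768 bits


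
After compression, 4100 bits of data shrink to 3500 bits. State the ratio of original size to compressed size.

Compression ratio = Original / Compressed
= 4100 / 3500 = 1.17:1


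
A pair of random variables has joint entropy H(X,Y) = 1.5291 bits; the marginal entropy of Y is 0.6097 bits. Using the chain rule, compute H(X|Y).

Chain rule: H(X,Y) = H(X|Y) + H(Y)
H(X|Y) = H(X,Y) - H(Y) = 1.5291 - 0.6097 = 0.9194 bits


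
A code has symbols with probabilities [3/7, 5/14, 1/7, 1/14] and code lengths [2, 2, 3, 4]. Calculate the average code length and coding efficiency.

Average length L = Σ p_i × l_i = 2.2857 bits
Entropy H = 1.7274 bits
Efficiency η = H/L × 100% = 75.57%


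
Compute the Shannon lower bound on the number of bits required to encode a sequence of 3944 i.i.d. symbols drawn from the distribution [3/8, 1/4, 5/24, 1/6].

Entropy H = 1.9329 bits/symbol
Minimum bits = H × n = 1.9329 × 3944
= 7623.48 bits


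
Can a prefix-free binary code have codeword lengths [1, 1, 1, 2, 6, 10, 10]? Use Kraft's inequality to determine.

Kraft inequality: Σ 2^(-l_i) ≤ 1 for prefix-free code
Calculating: 2^(-1) + 2^(-1) + 2^(-1) + 2^(-2) + 2^(-6) + 2^(-10) + 2^(-10)
= 0.5 + 0.5 + 0.5 + 0.25 + 0.015625 + 0.0009765625 + 0.0009765625
= 1.7676
Since 1.7676 > 1, prefix-free code does not exist


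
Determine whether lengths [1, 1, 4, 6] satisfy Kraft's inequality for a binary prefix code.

Kraft inequality: Σ 2^(-l_i) ≤ 1 for prefix-free code
Calculating: 2^(-1) + 2^(-1) + 2^(-4) + 2^(-6)
= 0.5 + 0.5 + 0.0625 + 0.015625
= 1.0781
Since 1.0781 > 1, prefix-free code does not exist


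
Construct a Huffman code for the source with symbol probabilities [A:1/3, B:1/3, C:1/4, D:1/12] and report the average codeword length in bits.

Huffman tree construction:
Combine smallest probabilities repeatedly
Resulting codes:
  A: 10 (length 2)
  B: 11 (length 2)
  C: 01 (length 2)
  D: 00 (length 2)
Average length = Σ p(s) × length(s) = 2.0000 bits


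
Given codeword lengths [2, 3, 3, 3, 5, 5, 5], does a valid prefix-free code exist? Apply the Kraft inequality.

Kraft inequality: Σ 2^(-l_i) ≤ 1 for prefix-free code
Calculating: 2^(-2) + 2^(-3) + 2^(-3) + 2^(-3) + 2^(-5) + 2^(-5) + 2^(-5)
= 0.25 + 0.125 + 0.125 + 0.125 + 0.03125 + 0.03125 + 0.03125
= 0.7188
Since 0.7188 ≤ 1, prefix-free code exists


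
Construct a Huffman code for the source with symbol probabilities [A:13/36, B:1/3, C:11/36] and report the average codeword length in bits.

Huffman tree construction:
Combine smallest probabilities repeatedly
Resulting codes:
  A: 0 (length 1)
  B: 11 (length 2)
  C: 10 (length 2)
Average length = Σ p(s) × length(s) = 1.6389 bits


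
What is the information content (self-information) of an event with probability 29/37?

Information content I(x) = -log₂(p(x))
I = -log₂(29/37) = -log₂(0.7838)
I = 0.3515 bits


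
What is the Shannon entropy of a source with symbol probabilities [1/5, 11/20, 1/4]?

H(X) = -Σ p(x) log₂ p(x)
  -1/5 × log₂(1/5) = 0.4644
  -11/20 × log₂(11/20) = 0.4744
  -1/4 × log₂(1/4) = 0.5000
H(X) = 1.4388 bits


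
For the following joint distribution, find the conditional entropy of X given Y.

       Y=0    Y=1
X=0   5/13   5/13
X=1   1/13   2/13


H(X|Y) = Σ_y p(y) H(X|Y=y)
  p(Y=0) = 6/13, H(X|Y=0) = 0.6500
  p(Y=1) = 7/13, H(X|Y=1) = 0.8631
H(X|Y) = 0.4615×0.6500 + 0.5385×0.8631 = 0.7648 bits


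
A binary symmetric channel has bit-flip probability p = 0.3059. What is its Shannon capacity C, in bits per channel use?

For BSC with error probability p:
C = 1 - H(p) where H(p) is binary entropy
H(0.3059) = -0.3059 × log₂(0.3059) - 0.6941 × log₂(0.6941)
H(p) = 0.8884
C = 1 - 0.8884 = 0.1116 bits/use


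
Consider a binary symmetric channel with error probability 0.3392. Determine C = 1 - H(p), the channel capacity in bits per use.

For BSC with error probability p:
C = 1 - H(p) where H(p) is binary entropy
H(0.3392) = -0.3392 × log₂(0.3392) - 0.6608 × log₂(0.6608)
H(p) = 0.9241
C = 1 - 0.9241 = 0.0759 bits/use


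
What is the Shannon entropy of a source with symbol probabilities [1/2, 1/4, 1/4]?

H(X) = -Σ p(x) log₂ p(x)
  -1/2 × log₂(1/2) = 0.5000
  -1/4 × log₂(1/4) = 0.5000
  -1/4 × log₂(1/4) = 0.5000
H(X) = 1.5000 bits


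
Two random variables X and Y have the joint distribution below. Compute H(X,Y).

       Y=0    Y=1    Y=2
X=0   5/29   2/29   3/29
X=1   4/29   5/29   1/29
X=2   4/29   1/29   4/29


H(X,Y) = -Σ p(x,y) log₂ p(x,y)
  p(0,0)=5/29: -0.1724 × log₂(0.1724) = 0.4373
  p(0,1)=2/29: -0.0690 × log₂(0.0690) = 0.2661
  p(0,2)=3/29: -0.1034 × log₂(0.1034) = 0.3386
  p(1,0)=4/29: -0.1379 × log₂(0.1379) = 0.3942
  p(1,1)=5/29: -0.1724 × log₂(0.1724) = 0.4373
  p(1,2)=1/29: -0.0345 × log₂(0.0345) = 0.1675
  p(2,0)=4/29: -0.1379 × log₂(0.1379) = 0.3942
  p(2,1)=1/29: -0.0345 × log₂(0.0345) = 0.1675
  p(2,2)=4/29: -0.1379 × log₂(0.1379) = 0.3942
H(X,Y) = 2.9968 bits


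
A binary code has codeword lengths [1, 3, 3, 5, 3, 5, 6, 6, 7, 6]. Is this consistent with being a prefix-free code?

Kraft inequality: Σ 2^(-l_i) ≤ 1 for prefix-free code
Calculating: 2^(-1) + 2^(-3) + 2^(-3) + 2^(-5) + 2^(-3) + 2^(-5) + 2^(-6) + 2^(-6) + 2^(-7) + 2^(-6)
= 0.5 + 0.125 + 0.125 + 0.03125 + 0.125 + 0.03125 + 0.015625 + 0.015625 + 0.0078125 + 0.015625
= 0.9922
Since 0.9922 ≤ 1, prefix-free code exists


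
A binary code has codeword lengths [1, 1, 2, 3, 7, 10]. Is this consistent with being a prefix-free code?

Kraft inequality: Σ 2^(-l_i) ≤ 1 for prefix-free code
Calculating: 2^(-1) + 2^(-1) + 2^(-2) + 2^(-3) + 2^(-7) + 2^(-10)
= 0.5 + 0.5 + 0.25 + 0.125 + 0.0078125 + 0.0009765625
= 1.3838
Since 1.3838 > 1, prefix-free code does not exist


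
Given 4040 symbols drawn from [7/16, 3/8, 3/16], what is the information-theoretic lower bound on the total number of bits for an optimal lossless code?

Entropy H = 1.5052 bits/symbol
Minimum bits = H × n = 1.5052 × 4040
= 6081.17 bits


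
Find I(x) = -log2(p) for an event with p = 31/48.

Information content I(x) = -log₂(p(x))
I = -log₂(31/48) = -log₂(0.6458)
I = 0.6308 bits


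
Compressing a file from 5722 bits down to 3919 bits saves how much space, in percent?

Space savings = (1 - Compressed/Original) × 100%
= (1 - 3919/5722) × 100%
= 31.51%


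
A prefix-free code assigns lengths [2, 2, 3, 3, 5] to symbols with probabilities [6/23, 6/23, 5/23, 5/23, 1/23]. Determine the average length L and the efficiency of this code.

Average length L = Σ p_i × l_i = 2.5652 bits
Entropy H = 2.1654 bits
Efficiency η = H/L × 100% = 84.41%


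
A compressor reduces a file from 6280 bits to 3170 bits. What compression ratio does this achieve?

Compression ratio = Original / Compressed
= 6280 / 3170 = 1.98:1


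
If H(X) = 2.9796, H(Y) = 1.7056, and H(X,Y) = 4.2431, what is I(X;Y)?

I(X;Y) = H(X) + H(Y) - H(X,Y)
I(X;Y) = 2.9796 + 1.7056 - 4.2431 = 0.4421 bits


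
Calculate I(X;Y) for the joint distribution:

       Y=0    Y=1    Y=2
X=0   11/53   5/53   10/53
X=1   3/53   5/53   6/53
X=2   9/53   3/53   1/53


H(X) = 1.5087, H(Y) = 1.5461, H(X,Y) = 2.9347
I(X;Y) = H(X) + H(Y) - H(X,Y) = 0.1201 bits


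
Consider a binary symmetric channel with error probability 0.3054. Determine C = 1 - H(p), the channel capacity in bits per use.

For BSC with error probability p:
C = 1 - H(p) where H(p) is binary entropy
H(0.3054) = -0.3054 × log₂(0.3054) - 0.6946 × log₂(0.6946)
H(p) = 0.8878
C = 1 - 0.8878 = 0.1122 bits/use


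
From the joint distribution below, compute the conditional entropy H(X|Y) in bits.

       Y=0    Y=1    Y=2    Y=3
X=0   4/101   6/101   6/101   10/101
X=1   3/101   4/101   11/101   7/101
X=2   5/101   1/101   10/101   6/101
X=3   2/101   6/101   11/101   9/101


H(X|Y) = Σ_y p(y) H(X|Y=y)
  p(Y=0) = 14/101, H(X|Y=0) = 1.9242
  p(Y=1) = 17/101, H(X|Y=1) = 1.7922
  p(Y=2) = 38/101, H(X|Y=2) = 1.9628
  p(Y=3) = 32/101, H(X|Y=3) = 1.9716
H(X|Y) = 0.1386×1.9242 + 0.1683×1.7922 + 0.3762×1.9628 + 0.3168×1.9716 = 1.9315 bits


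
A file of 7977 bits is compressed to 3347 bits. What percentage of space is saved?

Space savings = (1 - Compressed/Original) × 100%
= (1 - 3347/7977) × 100%
= 58.04%


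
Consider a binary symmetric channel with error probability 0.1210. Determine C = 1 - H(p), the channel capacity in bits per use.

For BSC with error probability p:
C = 1 - H(p) where H(p) is binary entropy
H(0.1210) = -0.1210 × log₂(0.1210) - 0.8790 × log₂(0.8790)
H(p) = 0.5322
C = 1 - 0.5322 = 0.4678 bits/use


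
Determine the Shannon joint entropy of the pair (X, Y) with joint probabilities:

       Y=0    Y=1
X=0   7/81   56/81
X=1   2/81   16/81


H(X,Y) = -Σ p(x,y) log₂ p(x,y)
  p(0,0)=7/81: -0.0864 × log₂(0.0864) = 0.3053
  p(0,1)=56/81: -0.6914 × log₂(0.6914) = 0.3681
  p(1,0)=2/81: -0.0247 × log₂(0.0247) = 0.1318
  p(1,1)=16/81: -0.1975 × log₂(0.1975) = 0.4622
H(X,Y) = 1.2675 bits


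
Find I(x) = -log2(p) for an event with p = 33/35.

Information content I(x) = -log₂(p(x))
I = -log₂(33/35) = -log₂(0.9429)
I = 0.0849 bits


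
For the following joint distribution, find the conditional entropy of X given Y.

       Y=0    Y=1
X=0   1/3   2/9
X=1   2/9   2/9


H(X|Y) = Σ_y p(y) H(X|Y=y)
  p(Y=0) = 5/9, H(X|Y=0) = 0.9710
  p(Y=1) = 4/9, H(X|Y=1) = 1.0000
H(X|Y) = 0.5556×0.9710 + 0.4444×1.0000 = 0.9839 bits


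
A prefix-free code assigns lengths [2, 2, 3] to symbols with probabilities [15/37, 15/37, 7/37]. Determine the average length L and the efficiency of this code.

Average length L = Σ p_i × l_i = 2.1892 bits
Entropy H = 1.5106 bits
Efficiency η = H/L × 100% = 69.00%


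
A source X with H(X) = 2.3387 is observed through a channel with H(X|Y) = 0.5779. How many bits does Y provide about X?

I(X;Y) = H(X) - H(X|Y)
I(X;Y) = 2.3387 - 0.5779 = 1.7608 bits


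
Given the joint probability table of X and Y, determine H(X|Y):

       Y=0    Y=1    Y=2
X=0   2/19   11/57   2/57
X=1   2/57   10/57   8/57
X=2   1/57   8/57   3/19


H(X|Y) = Σ_y p(y) H(X|Y=y)
  p(Y=0) = 3/19, H(X|Y=0) = 1.2244
  p(Y=1) = 29/57, H(X|Y=1) = 1.5727
  p(Y=2) = 1/3, H(X|Y=2) = 1.3780
H(X|Y) = 0.1579×1.2244 + 0.5088×1.5727 + 0.3333×1.3780 = 1.4528 bits


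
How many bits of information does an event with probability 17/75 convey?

Information content I(x) = -log₂(p(x))
I = -log₂(17/75) = -log₂(0.2267)
I = 2.1414 bits


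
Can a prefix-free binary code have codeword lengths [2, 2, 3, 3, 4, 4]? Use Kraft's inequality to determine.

Kraft inequality: Σ 2^(-l_i) ≤ 1 for prefix-free code
Calculating: 2^(-2) + 2^(-2) + 2^(-3) + 2^(-3) + 2^(-4) + 2^(-4)
= 0.25 + 0.25 + 0.125 + 0.125 + 0.0625 + 0.0625
= 0.8750
Since 0.8750 ≤ 1, prefix-free code exists


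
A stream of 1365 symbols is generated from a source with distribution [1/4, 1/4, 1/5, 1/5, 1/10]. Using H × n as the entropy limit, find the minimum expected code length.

Entropy H = 2.2610 bits/symbol
Minimum bits = H × n = 2.2610 × 1365
= 3086.22 bits


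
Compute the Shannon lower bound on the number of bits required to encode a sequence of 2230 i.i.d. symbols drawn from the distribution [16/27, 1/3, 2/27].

Entropy H = 1.2538 bits/symbol
Minimum bits = H × n = 1.2538 × 2230
= 2795.98 bits


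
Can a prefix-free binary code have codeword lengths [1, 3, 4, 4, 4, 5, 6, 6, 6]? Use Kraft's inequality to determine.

Kraft inequality: Σ 2^(-l_i) ≤ 1 for prefix-free code
Calculating: 2^(-1) + 2^(-3) + 2^(-4) + 2^(-4) + 2^(-4) + 2^(-5) + 2^(-6) + 2^(-6) + 2^(-6)
= 0.5 + 0.125 + 0.0625 + 0.0625 + 0.0625 + 0.03125 + 0.015625 + 0.015625 + 0.015625
= 0.8906
Since 0.8906 ≤ 1, prefix-free code exists


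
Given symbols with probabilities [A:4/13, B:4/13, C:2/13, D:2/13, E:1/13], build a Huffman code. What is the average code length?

Huffman tree construction:
Combine smallest probabilities repeatedly
Resulting codes:
  A: 10 (length 2)
  B: 11 (length 2)
  C: 011 (length 3)
  D: 00 (length 2)
  E: 010 (length 3)
Average length = Σ p(s) × length(s) = 2.2308 bits


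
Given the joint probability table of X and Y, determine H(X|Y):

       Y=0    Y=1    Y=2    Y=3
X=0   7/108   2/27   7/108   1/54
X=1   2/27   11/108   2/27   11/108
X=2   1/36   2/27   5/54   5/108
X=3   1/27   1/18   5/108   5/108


H(X|Y) = Σ_y p(y) H(X|Y=y)
  p(Y=0) = 11/54, H(X|Y=0) = 1.8955
  p(Y=1) = 11/36, H(X|Y=1) = 1.9667
  p(Y=2) = 5/18, H(X|Y=2) = 1.9575
  p(Y=3) = 23/108, H(X|Y=3) = 1.7726
H(X|Y) = 0.2037×1.8955 + 0.3056×1.9667 + 0.2778×1.9575 + 0.2130×1.7726 = 1.9083 bits


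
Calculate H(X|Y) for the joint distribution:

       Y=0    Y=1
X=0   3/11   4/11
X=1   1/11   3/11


H(X|Y) = Σ_y p(y) H(X|Y=y)
  p(Y=0) = 4/11, H(X|Y=0) = 0.8113
  p(Y=1) = 7/11, H(X|Y=1) = 0.9852
H(X|Y) = 0.3636×0.8113 + 0.6364×0.9852 = 0.9220 bits


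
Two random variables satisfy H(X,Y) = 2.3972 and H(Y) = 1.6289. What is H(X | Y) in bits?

Chain rule: H(X,Y) = H(X|Y) + H(Y)
H(X|Y) = H(X,Y) - H(Y) = 2.3972 - 1.6289 = 0.7683 bits


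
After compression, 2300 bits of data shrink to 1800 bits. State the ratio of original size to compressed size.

Compression ratio = Original / Compressed
= 2300 / 1800 = 1.28:1


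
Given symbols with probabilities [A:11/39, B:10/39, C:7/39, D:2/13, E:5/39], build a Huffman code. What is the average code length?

Huffman tree construction:
Combine smallest probabilities repeatedly
Resulting codes:
  A: 10 (length 2)
  B: 01 (length 2)
  C: 00 (length 2)
  D: 111 (length 3)
  E: 110 (length 3)
Average length = Σ p(s) × length(s) = 2.2821 bits


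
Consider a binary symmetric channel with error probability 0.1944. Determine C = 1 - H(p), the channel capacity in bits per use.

For BSC with error probability p:
C = 1 - H(p) where H(p) is binary entropy
H(0.1944) = -0.1944 × log₂(0.1944) - 0.8056 × log₂(0.8056)
H(p) = 0.7106
C = 1 - 0.7106 = 0.2894 bits/use


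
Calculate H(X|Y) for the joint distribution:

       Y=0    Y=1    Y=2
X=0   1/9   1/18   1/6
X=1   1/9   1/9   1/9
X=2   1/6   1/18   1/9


H(X|Y) = Σ_y p(y) H(X|Y=y)
  p(Y=0) = 7/18, H(X|Y=0) = 1.5567
  p(Y=1) = 2/9, H(X|Y=1) = 1.5000
  p(Y=2) = 7/18, H(X|Y=2) = 1.5567
H(X|Y) = 0.3889×1.5567 + 0.2222×1.5000 + 0.3889×1.5567 = 1.5441 bits


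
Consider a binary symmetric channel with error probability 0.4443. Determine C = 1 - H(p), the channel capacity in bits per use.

For BSC with error probability p:
C = 1 - H(p) where H(p) is binary entropy
H(0.4443) = -0.4443 × log₂(0.4443) - 0.5557 × log₂(0.5557)
H(p) = 0.9910
C = 1 - 0.9910 = 0.0090 bits/use


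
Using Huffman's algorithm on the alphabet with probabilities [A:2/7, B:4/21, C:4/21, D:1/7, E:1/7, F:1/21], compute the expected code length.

Huffman tree construction:
Combine smallest probabilities repeatedly
Resulting codes:
  A: 10 (length 2)
  B: 111 (length 3)
  C: 00 (length 2)
  D: 011 (length 3)
  E: 110 (length 3)
  F: 010 (length 3)
Average length = Σ p(s) × length(s) = 2.5238 bits


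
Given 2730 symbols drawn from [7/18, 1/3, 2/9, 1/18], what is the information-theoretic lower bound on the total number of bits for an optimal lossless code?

Entropy H = 1.7721 bits/symbol
Minimum bits = H × n = 1.7721 × 2730
= 4837.77 bits


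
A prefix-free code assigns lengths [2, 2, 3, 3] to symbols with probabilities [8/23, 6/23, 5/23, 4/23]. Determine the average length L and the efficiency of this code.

Average length L = Σ p_i × l_i = 2.3913 bits
Entropy H = 1.9532 bits
Efficiency η = H/L × 100% = 81.68%


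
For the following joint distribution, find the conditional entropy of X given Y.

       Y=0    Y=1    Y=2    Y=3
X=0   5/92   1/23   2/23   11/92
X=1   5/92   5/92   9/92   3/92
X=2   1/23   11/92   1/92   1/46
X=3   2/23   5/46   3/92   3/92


H(X|Y) = Σ_y p(y) H(X|Y=y)
  p(Y=0) = 11/46, H(X|Y=0) = 1.9495
  p(Y=1) = 15/46, H(X|Y=1) = 1.8775
  p(Y=2) = 21/92, H(X|Y=2) = 1.6645
  p(Y=3) = 19/92, H(X|Y=3) = 1.6393
H(X|Y) = 0.2391×1.9495 + 0.3261×1.8775 + 0.2283×1.6645 + 0.2065×1.6393 = 1.7969 bits


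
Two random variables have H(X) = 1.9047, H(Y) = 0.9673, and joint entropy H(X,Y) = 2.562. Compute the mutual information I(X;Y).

I(X;Y) = H(X) + H(Y) - H(X,Y)
I(X;Y) = 1.9047 + 0.9673 - 2.562 = 0.31 bits


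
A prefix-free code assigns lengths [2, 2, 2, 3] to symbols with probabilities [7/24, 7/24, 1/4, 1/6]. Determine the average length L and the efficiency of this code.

Average length L = Σ p_i × l_i = 2.1667 bits
Entropy H = 1.9678 bits
Efficiency η = H/L × 100% = 90.82%


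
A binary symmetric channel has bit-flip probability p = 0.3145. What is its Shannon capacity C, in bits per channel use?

For BSC with error probability p:
C = 1 - H(p) where H(p) is binary entropy
H(0.3145) = -0.3145 × log₂(0.3145) - 0.6855 × log₂(0.6855)
H(p) = 0.8983
C = 1 - 0.8983 = 0.1017 bits/use


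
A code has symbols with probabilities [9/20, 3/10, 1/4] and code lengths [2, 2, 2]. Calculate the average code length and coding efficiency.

Average length L = Σ p_i × l_i = 2.0000 bits
Entropy H = 1.5395 bits
Efficiency η = H/L × 100% = 76.97%


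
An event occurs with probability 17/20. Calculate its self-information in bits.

Information content I(x) = -log₂(p(x))
I = -log₂(17/20) = -log₂(0.8500)
I = 0.2345 bits


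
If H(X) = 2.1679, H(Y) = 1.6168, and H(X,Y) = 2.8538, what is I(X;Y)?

I(X;Y) = H(X) + H(Y) - H(X,Y)
I(X;Y) = 2.1679 + 1.6168 - 2.8538 = 0.9309 bits


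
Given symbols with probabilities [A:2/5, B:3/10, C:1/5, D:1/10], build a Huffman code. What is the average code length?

Huffman tree construction:
Combine smallest probabilities repeatedly
Resulting codes:
  A: 0 (length 1)
  B: 10 (length 2)
  C: 111 (length 3)
  D: 110 (length 3)
Average length = Σ p(s) × length(s) = 1.9000 bits


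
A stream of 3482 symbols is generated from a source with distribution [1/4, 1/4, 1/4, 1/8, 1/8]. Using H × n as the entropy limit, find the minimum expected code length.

Entropy H = 2.2500 bits/symbol
Minimum bits = H × n = 2.2500 × 3482
= 7834.50 bits


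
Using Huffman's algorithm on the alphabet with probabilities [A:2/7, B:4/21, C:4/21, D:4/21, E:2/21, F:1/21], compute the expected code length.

Huffman tree construction:
Combine smallest probabilities repeatedly
Resulting codes:
  A: 10 (length 2)
  B: 111 (length 3)
  C: 00 (length 2)
  D: 01 (length 2)
  E: 1101 (length 4)
  F: 1100 (length 4)
Average length = Σ p(s) × length(s) = 2.4762 bits


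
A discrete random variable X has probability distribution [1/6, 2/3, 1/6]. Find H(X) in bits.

H(X) = -Σ p(x) log₂ p(x)
  -1/6 × log₂(1/6) = 0.4308
  -2/3 × log₂(2/3) = 0.3900
  -1/6 × log₂(1/6) = 0.4308
H(X) = 1.2516 bits


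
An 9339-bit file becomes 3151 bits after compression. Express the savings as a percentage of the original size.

Space savings = (1 - Compressed/Original) × 100%
= (1 - 3151/9339) × 100%
= 66.26%


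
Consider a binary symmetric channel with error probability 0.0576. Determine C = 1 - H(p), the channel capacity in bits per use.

For BSC with error probability p:
C = 1 - H(p) where H(p) is binary entropy
H(0.0576) = -0.0576 × log₂(0.0576) - 0.9424 × log₂(0.9424)
H(p) = 0.3178
C = 1 - 0.3178 = 0.6822 bits/use


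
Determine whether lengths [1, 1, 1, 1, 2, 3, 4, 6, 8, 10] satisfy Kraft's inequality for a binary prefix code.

Kraft inequality: Σ 2^(-l_i) ≤ 1 for prefix-free code
Calculating: 2^(-1) + 2^(-1) + 2^(-1) + 2^(-1) + 2^(-2) + 2^(-3) + 2^(-4) + 2^(-6) + 2^(-8) + 2^(-10)
= 0.5 + 0.5 + 0.5 + 0.5 + 0.25 + 0.125 + 0.0625 + 0.015625 + 0.00390625 + 0.0009765625
= 2.4580
Since 2.4580 > 1, prefix-free code does not exist


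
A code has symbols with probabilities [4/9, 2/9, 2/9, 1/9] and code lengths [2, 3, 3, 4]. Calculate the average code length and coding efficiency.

Average length L = Σ p_i × l_i = 2.6667 bits
Entropy H = 1.8366 bits
Efficiency η = H/L × 100% = 68.87%


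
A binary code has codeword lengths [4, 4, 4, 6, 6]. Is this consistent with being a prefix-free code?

Kraft inequality: Σ 2^(-l_i) ≤ 1 for prefix-free code
Calculating: 2^(-4) + 2^(-4) + 2^(-4) + 2^(-6) + 2^(-6)
= 0.0625 + 0.0625 + 0.0625 + 0.015625 + 0.015625
= 0.2188
Since 0.2188 ≤ 1, prefix-free code exists


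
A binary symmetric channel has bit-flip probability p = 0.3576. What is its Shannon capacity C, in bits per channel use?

For BSC with error probability p:
C = 1 - H(p) where H(p) is binary entropy
H(0.3576) = -0.3576 × log₂(0.3576) - 0.6424 × log₂(0.6424)
H(p) = 0.9407
C = 1 - 0.9407 = 0.0593 bits/use


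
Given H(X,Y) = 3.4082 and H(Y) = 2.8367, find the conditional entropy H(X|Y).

Chain rule: H(X,Y) = H(X|Y) + H(Y)
H(X|Y) = H(X,Y) - H(Y) = 3.4082 - 2.8367 = 0.5715 bits


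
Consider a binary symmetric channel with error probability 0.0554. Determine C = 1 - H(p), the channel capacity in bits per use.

For BSC with error probability p:
C = 1 - H(p) where H(p) is binary entropy
H(0.0554) = -0.0554 × log₂(0.0554) - 0.9446 × log₂(0.9446)
H(p) = 0.3089
C = 1 - 0.3089 = 0.6911 bits/use


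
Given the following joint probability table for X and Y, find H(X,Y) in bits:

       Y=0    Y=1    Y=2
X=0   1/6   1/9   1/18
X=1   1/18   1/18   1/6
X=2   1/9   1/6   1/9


H(X,Y) = -Σ p(x,y) log₂ p(x,y)
  p(0,0)=1/6: -0.1667 × log₂(0.1667) = 0.4308
  p(0,1)=1/9: -0.1111 × log₂(0.1111) = 0.3522
  p(0,2)=1/18: -0.0556 × log₂(0.0556) = 0.2317
  p(1,0)=1/18: -0.0556 × log₂(0.0556) = 0.2317
  p(1,1)=1/18: -0.0556 × log₂(0.0556) = 0.2317
  p(1,2)=1/6: -0.1667 × log₂(0.1667) = 0.4308
  p(2,0)=1/9: -0.1111 × log₂(0.1111) = 0.3522
  p(2,1)=1/6: -0.1667 × log₂(0.1667) = 0.4308
  p(2,2)=1/9: -0.1111 × log₂(0.1111) = 0.3522
H(X,Y) = 3.0441 bits


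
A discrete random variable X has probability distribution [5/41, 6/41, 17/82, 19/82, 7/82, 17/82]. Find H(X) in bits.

H(X) = -Σ p(x) log₂ p(x)
  -5/41 × log₂(5/41) = 0.3702
  -6/41 × log₂(6/41) = 0.4057
  -17/82 × log₂(17/82) = 0.4706
  -19/82 × log₂(19/82) = 0.4888
  -7/82 × log₂(7/82) = 0.3031
  -17/82 × log₂(17/82) = 0.4706
H(X) = 2.5091 bits


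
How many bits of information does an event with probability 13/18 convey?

Information content I(x) = -log₂(p(x))
I = -log₂(13/18) = -log₂(0.7222)
I = 0.4695 bits


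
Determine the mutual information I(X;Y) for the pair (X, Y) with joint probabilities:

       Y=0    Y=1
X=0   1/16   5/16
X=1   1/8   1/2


H(X) = 0.9544, H(Y) = 0.6962, H(X,Y) = 1.6494
I(X;Y) = H(X) + H(Y) - H(X,Y) = 0.0012 bits


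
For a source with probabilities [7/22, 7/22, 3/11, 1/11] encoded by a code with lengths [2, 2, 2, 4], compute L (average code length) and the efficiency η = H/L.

Average length L = Σ p_i × l_i = 2.1818 bits
Entropy H = 1.8770 bits
Efficiency η = H/L × 100% = 86.03%


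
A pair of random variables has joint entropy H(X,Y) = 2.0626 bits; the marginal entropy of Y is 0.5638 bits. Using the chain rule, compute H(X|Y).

Chain rule: H(X,Y) = H(X|Y) + H(Y)
H(X|Y) = H(X,Y) - H(Y) = 2.0626 - 0.5638 = 1.4988 bits


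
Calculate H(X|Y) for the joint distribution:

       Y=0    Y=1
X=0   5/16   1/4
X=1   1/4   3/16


H(X|Y) = Σ_y p(y) H(X|Y=y)
  p(Y=0) = 9/16, H(X|Y=0) = 0.9911
  p(Y=1) = 7/16, H(X|Y=1) = 0.9852
H(X|Y) = 0.5625×0.9911 + 0.4375×0.9852 = 0.9885 bits


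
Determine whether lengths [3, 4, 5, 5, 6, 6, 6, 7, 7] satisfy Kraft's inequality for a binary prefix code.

Kraft inequality: Σ 2^(-l_i) ≤ 1 for prefix-free code
Calculating: 2^(-3) + 2^(-4) + 2^(-5) + 2^(-5) + 2^(-6) + 2^(-6) + 2^(-6) + 2^(-7) + 2^(-7)
= 0.125 + 0.0625 + 0.03125 + 0.03125 + 0.015625 + 0.015625 + 0.015625 + 0.0078125 + 0.0078125
= 0.3125
Since 0.3125 ≤ 1, prefix-free code exists


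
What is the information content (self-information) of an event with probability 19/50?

Information content I(x) = -log₂(p(x))
I = -log₂(19/50) = -log₂(0.3800)
I = 1.3959 bits


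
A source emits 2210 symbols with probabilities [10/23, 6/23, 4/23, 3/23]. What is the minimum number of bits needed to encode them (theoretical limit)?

Entropy H = 1.8503 bits/symbol
Minimum bits = H × n = 1.8503 × 2210
= 4089.27 bits


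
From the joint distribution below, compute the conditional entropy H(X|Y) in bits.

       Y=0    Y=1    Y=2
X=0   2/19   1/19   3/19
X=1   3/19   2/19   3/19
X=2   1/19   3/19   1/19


H(X|Y) = Σ_y p(y) H(X|Y=y)
  p(Y=0) = 6/19, H(X|Y=0) = 1.4591
  p(Y=1) = 6/19, H(X|Y=1) = 1.4591
  p(Y=2) = 7/19, H(X|Y=2) = 1.4488
H(X|Y) = 0.3158×1.4591 + 0.3158×1.4591 + 0.3684×1.4488 = 1.4553 bits


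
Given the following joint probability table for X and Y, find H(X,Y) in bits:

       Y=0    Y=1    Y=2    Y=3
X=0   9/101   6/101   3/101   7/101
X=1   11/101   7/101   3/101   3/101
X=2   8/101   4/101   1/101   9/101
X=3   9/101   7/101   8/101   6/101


H(X,Y) = -Σ p(x,y) log₂ p(x,y)
  p(0,0)=9/101: -0.0891 × log₂(0.0891) = 0.3108
  p(0,1)=6/101: -0.0594 × log₂(0.0594) = 0.2420
  p(0,2)=3/101: -0.0297 × log₂(0.0297) = 0.1507
  p(0,3)=7/101: -0.0693 × log₂(0.0693) = 0.2669
  p(1,0)=11/101: -0.1089 × log₂(0.1089) = 0.3484
  p(1,1)=7/101: -0.0693 × log₂(0.0693) = 0.2669
  p(1,2)=3/101: -0.0297 × log₂(0.0297) = 0.1507
  p(1,3)=3/101: -0.0297 × log₂(0.0297) = 0.1507
  p(2,0)=8/101: -0.0792 × log₂(0.0792) = 0.2898
  p(2,1)=4/101: -0.0396 × log₂(0.0396) = 0.1845
  p(2,2)=1/101: -0.0099 × log₂(0.0099) = 0.0659
  p(2,3)=9/101: -0.0891 × log₂(0.0891) = 0.3108
  p(3,0)=9/101: -0.0891 × log₂(0.0891) = 0.3108
  p(3,1)=7/101: -0.0693 × log₂(0.0693) = 0.2669
  p(3,2)=8/101: -0.0792 × log₂(0.0792) = 0.2898
  p(3,3)=6/101: -0.0594 × log₂(0.0594) = 0.2420
H(X,Y) = 3.8475 bits


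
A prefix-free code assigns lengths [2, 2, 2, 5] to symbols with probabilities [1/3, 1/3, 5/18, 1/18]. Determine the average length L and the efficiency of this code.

Average length L = Σ p_i × l_i = 2.1667 bits
Entropy H = 1.8016 bits
Efficiency η = H/L × 100% = 83.15%


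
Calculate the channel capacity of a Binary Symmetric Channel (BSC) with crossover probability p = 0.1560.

For BSC with error probability p:
C = 1 - H(p) where H(p) is binary entropy
H(0.1560) = -0.1560 × log₂(0.1560) - 0.8440 × log₂(0.8440)
H(p) = 0.6247
C = 1 - 0.6247 = 0.3753 bits/use


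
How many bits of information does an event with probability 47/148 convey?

Information content I(x) = -log₂(p(x))
I = -log₂(47/148) = -log₂(0.3176)
I = 1.6549 bits


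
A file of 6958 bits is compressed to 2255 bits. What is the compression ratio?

Compression ratio = Original / Compressed
= 6958 / 2255 = 3.09:1


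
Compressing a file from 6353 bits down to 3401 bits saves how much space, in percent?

Space savings = (1 - Compressed/Original) × 100%
= (1 - 3401/6353) × 100%
= 46.47%


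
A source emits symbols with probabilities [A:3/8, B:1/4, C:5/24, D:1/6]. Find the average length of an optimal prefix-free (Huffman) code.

Huffman tree construction:
Combine smallest probabilities repeatedly
Resulting codes:
  A: 11 (length 2)
  B: 10 (length 2)
  C: 01 (length 2)
  D: 00 (length 2)
Average length = Σ p(s) × length(s) = 2.0000 bits


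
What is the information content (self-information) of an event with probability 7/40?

Information content I(x) = -log₂(p(x))
I = -log₂(7/40) = -log₂(0.1750)
I = 2.5146 bits


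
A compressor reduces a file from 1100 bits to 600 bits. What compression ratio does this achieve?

Compression ratio = Original / Compressed
= 1100 / 600 = 1.83:1


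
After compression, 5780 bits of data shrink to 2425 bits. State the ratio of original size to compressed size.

Compression ratio = Original / Compressed
= 5780 / 2425 = 2.38:1


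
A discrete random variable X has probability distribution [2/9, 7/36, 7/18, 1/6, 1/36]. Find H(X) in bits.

H(X) = -Σ p(x) log₂ p(x)
  -2/9 × log₂(2/9) = 0.4822
  -7/36 × log₂(7/36) = 0.4594
  -7/18 × log₂(7/18) = 0.5299
  -1/6 × log₂(1/6) = 0.4308
  -1/36 × log₂(1/36) = 0.1436
H(X) = 2.0459 bits


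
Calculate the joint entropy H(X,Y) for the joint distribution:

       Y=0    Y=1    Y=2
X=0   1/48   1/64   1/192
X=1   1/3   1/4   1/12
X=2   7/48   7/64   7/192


H(X,Y) = -Σ p(x,y) log₂ p(x,y)
  p(0,0)=1/48: -0.0208 × log₂(0.0208) = 0.1164
  p(0,1)=1/64: -0.0156 × log₂(0.0156) = 0.0938
  p(0,2)=1/192: -0.0052 × log₂(0.0052) = 0.0395
  p(1,0)=1/3: -0.3333 × log₂(0.3333) = 0.5283
  p(1,1)=1/4: -0.2500 × log₂(0.2500) = 0.5000
  p(1,2)=1/12: -0.0833 × log₂(0.0833) = 0.2987
  p(2,0)=7/48: -0.1458 × log₂(0.1458) = 0.4051
  p(2,1)=7/64: -0.1094 × log₂(0.1094) = 0.3492
  p(2,2)=7/192: -0.0365 × log₂(0.0365) = 0.1742
H(X,Y) = 2.5051 bits


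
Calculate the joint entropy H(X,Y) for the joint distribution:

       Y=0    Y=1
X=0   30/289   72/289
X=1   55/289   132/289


H(X,Y) = -Σ p(x,y) log₂ p(x,y)
  p(0,0)=30/289: -0.1038 × log₂(0.1038) = 0.3392
  p(0,1)=72/289: -0.2491 × log₂(0.2491) = 0.4995
  p(1,0)=55/289: -0.1903 × log₂(0.1903) = 0.4555
  p(1,1)=132/289: -0.4567 × log₂(0.4567) = 0.5164
H(X,Y) = 1.8106 bits


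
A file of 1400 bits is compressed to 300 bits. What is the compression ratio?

Compression ratio = Original / Compressed
= 1400 / 300 = 4.67:1


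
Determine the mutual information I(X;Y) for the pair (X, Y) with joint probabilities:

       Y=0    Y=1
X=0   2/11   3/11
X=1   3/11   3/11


H(X) = 0.9940, H(Y) = 0.9940, H(X,Y) = 1.9808
I(X;Y) = H(X) + H(Y) - H(X,Y) = 0.0072 bits


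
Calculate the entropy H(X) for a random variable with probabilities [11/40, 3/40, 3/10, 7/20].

H(X) = -Σ p(x) log₂ p(x)
  -11/40 × log₂(11/40) = 0.5122
  -3/40 × log₂(3/40) = 0.2803
  -3/10 × log₂(3/10) = 0.5211
  -7/20 × log₂(7/20) = 0.5301
H(X) = 1.8436 bits


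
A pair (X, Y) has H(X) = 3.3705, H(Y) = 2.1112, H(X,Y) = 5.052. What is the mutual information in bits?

I(X;Y) = H(X) + H(Y) - H(X,Y)
I(X;Y) = 3.3705 + 2.1112 - 5.052 = 0.4297 bits


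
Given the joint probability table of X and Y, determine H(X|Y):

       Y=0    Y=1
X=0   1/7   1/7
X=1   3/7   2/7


H(X|Y) = Σ_y p(y) H(X|Y=y)
  p(Y=0) = 4/7, H(X|Y=0) = 0.8113
  p(Y=1) = 3/7, H(X|Y=1) = 0.9183
H(X|Y) = 0.5714×0.8113 + 0.4286×0.9183 = 0.8571 bits


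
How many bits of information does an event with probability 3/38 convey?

Information content I(x) = -log₂(p(x))
I = -log₂(3/38) = -log₂(0.0789)
I = 3.6630 bits


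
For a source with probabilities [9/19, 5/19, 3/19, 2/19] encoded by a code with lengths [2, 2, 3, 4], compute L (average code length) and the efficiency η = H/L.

Average length L = Σ p_i × l_i = 2.3684 bits
Entropy H = 1.7798 bits
Efficiency η = H/L × 100% = 75.15%


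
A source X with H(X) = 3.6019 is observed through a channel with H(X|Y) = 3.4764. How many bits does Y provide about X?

I(X;Y) = H(X) - H(X|Y)
I(X;Y) = 3.6019 - 3.4764 = 0.1255 bits


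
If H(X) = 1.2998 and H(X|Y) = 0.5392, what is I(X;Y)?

I(X;Y) = H(X) - H(X|Y)
I(X;Y) = 1.2998 - 0.5392 = 0.7606 bits


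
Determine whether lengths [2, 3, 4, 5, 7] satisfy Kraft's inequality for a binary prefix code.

Kraft inequality: Σ 2^(-l_i) ≤ 1 for prefix-free code
Calculating: 2^(-2) + 2^(-3) + 2^(-4) + 2^(-5) + 2^(-7)
= 0.25 + 0.125 + 0.0625 + 0.03125 + 0.0078125
= 0.4766
Since 0.4766 ≤ 1, prefix-free code exists


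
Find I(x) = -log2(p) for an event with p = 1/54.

Information content I(x) = -log₂(p(x))
I = -log₂(1/54) = -log₂(0.0185)
I = 5.7549 bits


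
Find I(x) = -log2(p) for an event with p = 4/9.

Information content I(x) = -log₂(p(x))
I = -log₂(4/9) = -log₂(0.4444)
I = 1.1699 bits


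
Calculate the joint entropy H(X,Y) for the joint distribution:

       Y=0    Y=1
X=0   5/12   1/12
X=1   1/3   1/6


H(X,Y) = -Σ p(x,y) log₂ p(x,y)
  p(0,0)=5/12: -0.4167 × log₂(0.4167) = 0.5263
  p(0,1)=1/12: -0.0833 × log₂(0.0833) = 0.2987
  p(1,0)=1/3: -0.3333 × log₂(0.3333) = 0.5283
  p(1,1)=1/6: -0.1667 × log₂(0.1667) = 0.4308
H(X,Y) = 1.7842 bits


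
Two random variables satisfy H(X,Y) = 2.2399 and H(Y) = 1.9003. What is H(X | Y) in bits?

Chain rule: H(X,Y) = H(X|Y) + H(Y)
H(X|Y) = H(X,Y) - H(Y) = 2.2399 - 1.9003 = 0.3396 bits


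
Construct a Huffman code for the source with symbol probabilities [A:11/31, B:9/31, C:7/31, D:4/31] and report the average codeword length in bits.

Huffman tree construction:
Combine smallest probabilities repeatedly
Resulting codes:
  A: 11 (length 2)
  B: 10 (length 2)
  C: 01 (length 2)
  D: 00 (length 2)
Average length = Σ p(s) × length(s) = 2.0000 bits


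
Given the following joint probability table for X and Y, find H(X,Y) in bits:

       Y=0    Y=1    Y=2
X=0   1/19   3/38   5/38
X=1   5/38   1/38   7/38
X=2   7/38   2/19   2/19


H(X,Y) = -Σ p(x,y) log₂ p(x,y)
  p(0,0)=1/19: -0.0526 × log₂(0.0526) = 0.2236
  p(0,1)=3/38: -0.0789 × log₂(0.0789) = 0.2892
  p(0,2)=5/38: -0.1316 × log₂(0.1316) = 0.3850
  p(1,0)=5/38: -0.1316 × log₂(0.1316) = 0.3850
  p(1,1)=1/38: -0.0263 × log₂(0.0263) = 0.1381
  p(1,2)=7/38: -0.1842 × log₂(0.1842) = 0.4496
  p(2,0)=7/38: -0.1842 × log₂(0.1842) = 0.4496
  p(2,1)=2/19: -0.1053 × log₂(0.1053) = 0.3419
  p(2,2)=2/19: -0.1053 × log₂(0.1053) = 0.3419
H(X,Y) = 3.0038 bits


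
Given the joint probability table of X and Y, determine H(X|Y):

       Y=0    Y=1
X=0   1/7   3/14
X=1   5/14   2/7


H(X|Y) = Σ_y p(y) H(X|Y=y)
  p(Y=0) = 1/2, H(X|Y=0) = 0.8631
  p(Y=1) = 1/2, H(X|Y=1) = 0.9852
H(X|Y) = 0.5000×0.8631 + 0.5000×0.9852 = 0.9242 bits


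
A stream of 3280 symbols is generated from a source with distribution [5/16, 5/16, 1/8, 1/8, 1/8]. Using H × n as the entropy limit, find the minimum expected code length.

Entropy H = 2.1738 bits/symbol
Minimum bits = H × n = 2.1738 × 3280
= 7130.05 bits


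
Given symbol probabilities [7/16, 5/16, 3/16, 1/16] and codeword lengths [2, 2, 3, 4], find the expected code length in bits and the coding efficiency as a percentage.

Average length L = Σ p_i × l_i = 2.3125 bits
Entropy H = 1.7490 bits
Efficiency η = H/L × 100% = 75.63%


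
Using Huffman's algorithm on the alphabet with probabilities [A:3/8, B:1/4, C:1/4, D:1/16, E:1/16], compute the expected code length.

Huffman tree construction:
Combine smallest probabilities repeatedly
Resulting codes:
  A: 11 (length 2)
  B: 01 (length 2)
  C: 10 (length 2)
  D: 000 (length 3)
  E: 001 (length 3)
Average length = Σ p(s) × length(s) = 2.1250 bits


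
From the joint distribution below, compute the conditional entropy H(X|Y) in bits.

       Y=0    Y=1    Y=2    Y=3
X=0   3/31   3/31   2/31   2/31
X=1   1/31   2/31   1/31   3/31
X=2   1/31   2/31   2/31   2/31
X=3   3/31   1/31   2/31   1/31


H(X|Y) = Σ_y p(y) H(X|Y=y)
  p(Y=0) = 8/31, H(X|Y=0) = 1.8113
  p(Y=1) = 8/31, H(X|Y=1) = 1.9056
  p(Y=2) = 7/31, H(X|Y=2) = 1.9502
  p(Y=3) = 8/31, H(X|Y=3) = 1.9056
H(X|Y) = 0.2581×1.8113 + 0.2581×1.9056 + 0.2258×1.9502 + 0.2581×1.9056 = 1.8914 bits


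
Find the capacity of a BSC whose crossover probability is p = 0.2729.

For BSC with error probability p:
C = 1 - H(p) where H(p) is binary entropy
H(0.2729) = -0.2729 × log₂(0.2729) - 0.7271 × log₂(0.7271)
H(p) = 0.8456
C = 1 - 0.8456 = 0.1544 bits/use


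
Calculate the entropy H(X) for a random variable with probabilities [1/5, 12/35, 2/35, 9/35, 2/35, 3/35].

H(X) = -Σ p(x) log₂ p(x)
  -1/5 × log₂(1/5) = 0.4644
  -12/35 × log₂(12/35) = 0.5295
  -2/35 × log₂(2/35) = 0.2360
  -9/35 × log₂(9/35) = 0.5038
  -2/35 × log₂(2/35) = 0.2360
  -3/35 × log₂(3/35) = 0.3038
H(X) = 2.2734 bits


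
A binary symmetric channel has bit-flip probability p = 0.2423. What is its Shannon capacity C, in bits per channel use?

For BSC with error probability p:
C = 1 - H(p) where H(p) is binary entropy
H(0.2423) = -0.2423 × log₂(0.2423) - 0.7577 × log₂(0.7577)
H(p) = 0.7988
C = 1 - 0.7988 = 0.2012 bits/use


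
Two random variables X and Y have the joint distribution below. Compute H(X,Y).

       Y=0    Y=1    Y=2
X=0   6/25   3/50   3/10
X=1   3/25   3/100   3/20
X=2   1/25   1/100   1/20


H(X,Y) = -Σ p(x,y) log₂ p(x,y)
  p(0,0)=6/25: -0.2400 × log₂(0.2400) = 0.4941
  p(0,1)=3/50: -0.0600 × log₂(0.0600) = 0.2435
  p(0,2)=3/10: -0.3000 × log₂(0.3000) = 0.5211
  p(1,0)=3/25: -0.1200 × log₂(0.1200) = 0.3671
  p(1,1)=3/100: -0.0300 × log₂(0.0300) = 0.1518
  p(1,2)=3/20: -0.1500 × log₂(0.1500) = 0.4105
  p(2,0)=1/25: -0.0400 × log₂(0.0400) = 0.1858
  p(2,1)=1/100: -0.0100 × log₂(0.0100) = 0.0664
  p(2,2)=1/20: -0.0500 × log₂(0.0500) = 0.2161
H(X,Y) = 2.6564 bits


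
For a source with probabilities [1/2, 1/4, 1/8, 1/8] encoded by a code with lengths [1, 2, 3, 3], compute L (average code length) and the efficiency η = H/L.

Average length L = Σ p_i × l_i = 1.7500 bits
Entropy H = 1.7500 bits
Efficiency η = H/L × 100% = 100.00%


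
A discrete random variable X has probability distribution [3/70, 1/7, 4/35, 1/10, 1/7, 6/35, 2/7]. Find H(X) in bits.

H(X) = -Σ p(x) log₂ p(x)
  -3/70 × log₂(3/70) = 0.1948
  -1/7 × log₂(1/7) = 0.4011
  -4/35 × log₂(4/35) = 0.3576
  -1/10 × log₂(1/10) = 0.3322
  -1/7 × log₂(1/7) = 0.4011
  -6/35 × log₂(6/35) = 0.4362
  -2/7 × log₂(2/7) = 0.5164
H(X) = 2.6392 bits


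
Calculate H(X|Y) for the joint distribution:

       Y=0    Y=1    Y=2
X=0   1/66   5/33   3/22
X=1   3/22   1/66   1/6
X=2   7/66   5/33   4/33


H(X|Y) = Σ_y p(y) H(X|Y=y)
  p(Y=0) = 17/66, H(X|Y=0) = 1.2533
  p(Y=1) = 7/22, H(X|Y=1) = 1.2286
  p(Y=2) = 14/33, H(X|Y=2) = 1.5722
H(X|Y) = 0.2576×1.2533 + 0.3182×1.2286 + 0.4242×1.5722 = 1.3807 bits


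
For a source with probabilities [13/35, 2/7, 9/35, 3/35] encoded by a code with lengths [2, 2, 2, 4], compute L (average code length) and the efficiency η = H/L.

Average length L = Σ p_i × l_i = 2.1714 bits
Entropy H = 1.8547 bits
Efficiency η = H/L × 100% = 85.42%
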